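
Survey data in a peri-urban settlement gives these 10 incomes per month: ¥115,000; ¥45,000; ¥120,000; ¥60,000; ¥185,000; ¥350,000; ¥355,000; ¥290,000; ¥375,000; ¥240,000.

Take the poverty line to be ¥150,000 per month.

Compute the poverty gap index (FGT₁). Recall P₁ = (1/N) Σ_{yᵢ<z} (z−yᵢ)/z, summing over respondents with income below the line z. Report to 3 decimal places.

0.173

Incomes under z: ¥45,000, ¥60,000, ¥115,000, ¥120,000 (q = 4 of N = 10).
Gap ratios (z−y)/z: (150000−45000)/150000 = 0.7000; (150000−60000)/150000 = 0.6000; (150000−115000)/150000 = 0.2333; (150000−120000)/150000 = 0.2000.
Sum of shortfalls = 1.733333; P₁ averages over all N: 1.733333 / 10 = 0.173.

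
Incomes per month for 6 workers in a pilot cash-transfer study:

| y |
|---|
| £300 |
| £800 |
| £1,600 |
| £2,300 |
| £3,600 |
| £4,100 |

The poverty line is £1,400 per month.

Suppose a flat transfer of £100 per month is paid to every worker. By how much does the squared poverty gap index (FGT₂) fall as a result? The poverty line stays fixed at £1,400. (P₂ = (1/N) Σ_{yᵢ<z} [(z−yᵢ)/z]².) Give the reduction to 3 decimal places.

Before: below the line — £300, £800; squared poverty gap index (FGT₂) = 0.13350.
After the £100 transfer: below the line — £400, £900; squared poverty gap index (FGT₂) = 0.10629.
Reduction = 0.13350 − 0.10629 = 0.027.

0.027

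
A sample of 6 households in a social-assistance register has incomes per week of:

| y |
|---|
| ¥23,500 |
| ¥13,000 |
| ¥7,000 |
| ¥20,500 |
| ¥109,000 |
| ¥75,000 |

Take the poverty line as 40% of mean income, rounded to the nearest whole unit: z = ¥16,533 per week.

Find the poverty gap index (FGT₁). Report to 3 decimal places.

0.132

Poor units: ¥7,000, ¥13,000 (q = 2 of N = 6).
Normalized shortfalls: (16533−7000)/16533 = 0.5766; (16533−13000)/16533 = 0.2137.
Sum of shortfalls = 0.790298; P₁ averages over all N: 0.790298 / 6 = 0.132.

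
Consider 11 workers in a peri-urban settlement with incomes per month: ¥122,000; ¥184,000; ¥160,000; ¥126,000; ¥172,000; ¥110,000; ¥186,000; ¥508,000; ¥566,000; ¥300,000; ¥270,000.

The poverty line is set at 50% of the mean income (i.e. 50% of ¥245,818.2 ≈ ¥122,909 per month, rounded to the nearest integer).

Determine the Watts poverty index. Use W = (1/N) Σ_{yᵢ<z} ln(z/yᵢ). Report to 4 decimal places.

0.0108

Below z: ¥110,000, ¥122,000 (q = 2 of N = 11).
Log shortfalls: ln(122909/110000) = 0.1110; ln(122909/122000) = 0.0074.
W = 0.118387 / 11 = 0.0108.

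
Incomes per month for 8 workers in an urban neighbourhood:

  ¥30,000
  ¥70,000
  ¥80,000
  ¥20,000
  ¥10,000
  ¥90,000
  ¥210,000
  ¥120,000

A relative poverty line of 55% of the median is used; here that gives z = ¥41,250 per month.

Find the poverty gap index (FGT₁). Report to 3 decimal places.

0.193

Incomes under z: ¥10,000, ¥20,000, ¥30,000 (q = 3 of N = 8).
Gap ratios (z−y)/z: (41250−10000)/41250 = 0.7576; (41250−20000)/41250 = 0.5152; (41250−30000)/41250 = 0.2727.
Sum of shortfalls = 1.545455; P₁ averages over all N: 1.545455 / 8 = 0.193.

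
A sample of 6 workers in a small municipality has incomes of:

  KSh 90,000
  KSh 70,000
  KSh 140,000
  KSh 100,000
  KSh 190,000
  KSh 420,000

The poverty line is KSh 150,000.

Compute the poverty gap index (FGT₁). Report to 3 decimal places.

0.222

Incomes under z: KSh 70,000, KSh 90,000, KSh 100,000, KSh 140,000 (q = 4 of N = 6).
Gap ratios (z−y)/z: (150000−70000)/150000 = 0.5333; (150000−90000)/150000 = 0.4000; (150000−100000)/150000 = 0.3333; (150000−140000)/150000 = 0.0667.
Σ = 1.333333. Dividing by the full population N = 6 gives P₁ = 0.222.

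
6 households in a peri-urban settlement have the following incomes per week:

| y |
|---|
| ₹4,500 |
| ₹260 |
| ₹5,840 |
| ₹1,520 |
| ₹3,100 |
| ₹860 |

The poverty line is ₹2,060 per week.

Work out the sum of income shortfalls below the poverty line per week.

₹3,540

Below the line: ₹260, ₹860, ₹1,520 (q = 3 of N = 6).
Individual gaps: 2060−260 = 1800; 2060−860 = 1200; 2060−1520 = 540.
Aggregate gap = ₹3,540.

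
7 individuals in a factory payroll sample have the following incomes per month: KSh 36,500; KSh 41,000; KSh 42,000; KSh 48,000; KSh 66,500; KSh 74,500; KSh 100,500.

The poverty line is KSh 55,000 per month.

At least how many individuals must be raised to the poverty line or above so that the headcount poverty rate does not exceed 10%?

4

Currently q = 4 of N = 7 are below the line (H = 0.571).
A headcount ratio of at most 10% allows at most ⌊0.10 × 7⌋ = 0 poor individuals.
So at least 4 − 0 = 4 must be lifted.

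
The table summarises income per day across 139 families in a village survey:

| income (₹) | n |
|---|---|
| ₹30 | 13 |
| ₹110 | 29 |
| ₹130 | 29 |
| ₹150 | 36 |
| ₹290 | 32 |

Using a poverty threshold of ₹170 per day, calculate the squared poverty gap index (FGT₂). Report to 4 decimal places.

0.1046

Incomes under z: 13×₹30, 29×₹110, 29×₹130, 36×₹150 (q = 107 of N = 139).
Relative gaps: (170−30)/170 = 0.8235 (×13); (170−110)/170 = 0.3529 (×29); (170−130)/170 = 0.2353 (×29); (170−150)/170 = 0.1176 (×36).
Squared: 0.6782 (×13); 0.1246 (×29); 0.0554 (×29); 0.0138 (×36).
Sum = 14.532872; P₂ = 14.532872 / 139 = 0.1046.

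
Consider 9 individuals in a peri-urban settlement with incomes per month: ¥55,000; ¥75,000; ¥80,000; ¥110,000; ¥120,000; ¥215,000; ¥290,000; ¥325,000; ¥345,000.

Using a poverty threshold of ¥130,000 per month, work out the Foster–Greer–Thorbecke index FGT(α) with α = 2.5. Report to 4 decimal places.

Below z: ¥55,000, ¥75,000, ¥80,000, ¥110,000, ¥120,000 (q = 5 of N = 9).
Relative gaps: (130000−55000)/130000 = 0.5769; (130000−75000)/130000 = 0.4231; (130000−80000)/130000 = 0.3846; (130000−110000)/130000 = 0.1538; (130000−120000)/130000 = 0.0769.
Raised to α = 2.5: 0.25281; 0.11643; 0.09174; 0.00928; 0.00164.
Sum = 0.471902; FGT(2.5) = 0.471902 / 9 = 0.0524.

0.0524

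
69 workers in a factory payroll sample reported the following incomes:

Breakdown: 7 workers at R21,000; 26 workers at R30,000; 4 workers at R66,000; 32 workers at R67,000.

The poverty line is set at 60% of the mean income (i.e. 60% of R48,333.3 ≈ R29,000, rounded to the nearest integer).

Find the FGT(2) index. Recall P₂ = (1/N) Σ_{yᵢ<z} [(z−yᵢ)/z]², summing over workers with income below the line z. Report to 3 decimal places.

0.008

Below z: 7×R21,000 (q = 7 of N = 69).
Normalized shortfalls: (29000−21000)/29000 = 0.2759 (×7).
Squared: 0.0761 (×7).
Sum = 0.532699; P₂ = 0.532699 / 69 = 0.008.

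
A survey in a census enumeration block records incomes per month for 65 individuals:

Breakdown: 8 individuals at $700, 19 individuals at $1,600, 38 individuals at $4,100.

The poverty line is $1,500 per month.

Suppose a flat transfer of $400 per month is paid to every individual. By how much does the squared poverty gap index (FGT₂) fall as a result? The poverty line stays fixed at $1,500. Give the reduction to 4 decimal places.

Before: below the line — 8×$700; squared poverty gap index (FGT₂) = 0.035009.
After the $400 transfer: below the line — 8×$1,100; squared poverty gap index (FGT₂) = 0.008752.
Reduction = 0.035009 − 0.008752 = 0.0263.

0.0263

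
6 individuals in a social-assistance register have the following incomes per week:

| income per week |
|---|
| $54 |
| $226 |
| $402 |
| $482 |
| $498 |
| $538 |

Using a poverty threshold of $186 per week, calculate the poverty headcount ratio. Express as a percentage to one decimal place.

16.7%

1 of the 6 individuals have income below $186.
H = 1/6 = 16.7%.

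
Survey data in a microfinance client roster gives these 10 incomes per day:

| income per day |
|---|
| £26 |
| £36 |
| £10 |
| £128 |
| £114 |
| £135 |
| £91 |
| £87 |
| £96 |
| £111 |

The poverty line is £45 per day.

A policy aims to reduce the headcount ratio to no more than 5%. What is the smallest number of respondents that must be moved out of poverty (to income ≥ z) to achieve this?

3

Currently q = 3 of N = 10 are below the line (H = 0.300).
A headcount ratio of at most 5% allows at most ⌊0.05 × 10⌋ = 0 poor respondents.
So at least 3 − 0 = 3 must be lifted.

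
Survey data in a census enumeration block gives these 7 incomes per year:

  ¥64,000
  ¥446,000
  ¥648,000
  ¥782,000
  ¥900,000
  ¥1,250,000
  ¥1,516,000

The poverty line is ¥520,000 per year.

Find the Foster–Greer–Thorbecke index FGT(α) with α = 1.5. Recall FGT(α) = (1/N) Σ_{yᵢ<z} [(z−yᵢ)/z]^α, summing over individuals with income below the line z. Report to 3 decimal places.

Incomes under z: ¥64,000, ¥446,000 (q = 2 of N = 7).
Shortfall ratios: (520000−64000)/520000 = 0.8769; (520000−446000)/520000 = 0.1423.
Raised to α = 1.5: 0.82119; 0.05368.
Sum = 0.874871; FGT(1.5) = 0.874871 / 7 = 0.125.

0.125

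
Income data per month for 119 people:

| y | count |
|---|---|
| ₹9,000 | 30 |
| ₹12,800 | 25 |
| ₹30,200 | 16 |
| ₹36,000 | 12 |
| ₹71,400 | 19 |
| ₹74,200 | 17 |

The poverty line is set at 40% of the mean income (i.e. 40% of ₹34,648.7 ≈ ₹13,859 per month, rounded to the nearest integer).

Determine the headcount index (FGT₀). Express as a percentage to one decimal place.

55 of the 119 people have income below ₹13,859.
H = 55/119 = 46.2%.

46.2%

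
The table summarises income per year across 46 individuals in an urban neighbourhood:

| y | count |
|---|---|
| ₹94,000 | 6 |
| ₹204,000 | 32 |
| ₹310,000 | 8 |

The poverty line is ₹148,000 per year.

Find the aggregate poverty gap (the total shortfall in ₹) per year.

₹324,000

Below z: 6×₹94,000 (q = 6 of N = 46).
Individual gaps: 6×(148000−94000) = 324000.
Aggregate gap = ₹324,000.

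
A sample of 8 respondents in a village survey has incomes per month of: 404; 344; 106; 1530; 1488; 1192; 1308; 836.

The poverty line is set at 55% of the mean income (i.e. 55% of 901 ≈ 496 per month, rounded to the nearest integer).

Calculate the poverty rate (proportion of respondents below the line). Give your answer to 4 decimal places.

0.3750

3 of the 8 respondents have income below 496.
H = 3/8 = 0.3750.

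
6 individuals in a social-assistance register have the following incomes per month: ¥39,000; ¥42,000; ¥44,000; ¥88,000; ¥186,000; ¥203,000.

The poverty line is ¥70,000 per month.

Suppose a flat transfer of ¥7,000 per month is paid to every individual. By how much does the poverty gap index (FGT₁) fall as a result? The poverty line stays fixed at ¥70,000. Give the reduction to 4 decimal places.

0.0500

Before: below the line — ¥39,000, ¥42,000, ¥44,000; poverty gap index (FGT₁) = 0.202381.
After the ¥7,000 transfer: below the line — ¥46,000, ¥49,000, ¥51,000; poverty gap index (FGT₁) = 0.152381.
Reduction = 0.202381 − 0.152381 = 0.0500.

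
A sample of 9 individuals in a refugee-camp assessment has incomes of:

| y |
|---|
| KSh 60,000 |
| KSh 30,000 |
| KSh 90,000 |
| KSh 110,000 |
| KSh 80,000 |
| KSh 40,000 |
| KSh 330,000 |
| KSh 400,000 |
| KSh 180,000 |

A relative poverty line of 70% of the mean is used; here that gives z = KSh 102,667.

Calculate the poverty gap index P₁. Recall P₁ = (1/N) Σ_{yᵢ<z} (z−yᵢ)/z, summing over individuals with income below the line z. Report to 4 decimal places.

0.2309

Poor units: KSh 30,000, KSh 40,000, KSh 60,000, KSh 80,000, KSh 90,000 (q = 5 of N = 9).
Relative gaps: (102667−30000)/102667 = 0.7078; (102667−40000)/102667 = 0.6104; (102667−60000)/102667 = 0.4156; (102667−80000)/102667 = 0.2208; (102667−90000)/102667 = 0.1234.
Sum of shortfalls = 2.077932; P₁ averages over all N: 2.077932 / 9 = 0.2309.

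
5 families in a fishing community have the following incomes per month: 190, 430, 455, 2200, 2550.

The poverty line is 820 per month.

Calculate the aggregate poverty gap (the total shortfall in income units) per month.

1385

Below z: 190, 430, 455 (q = 3 of N = 5).
Individual gaps: 820−190 = 630; 820−430 = 390; 820−455 = 365.
Aggregate gap = 1385.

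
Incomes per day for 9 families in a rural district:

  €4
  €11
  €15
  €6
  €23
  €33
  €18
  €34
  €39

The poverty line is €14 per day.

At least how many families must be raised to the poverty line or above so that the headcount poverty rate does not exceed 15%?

Currently q = 3 of N = 9 are below the line (H = 0.333).
A headcount ratio of at most 15% allows at most ⌊0.15 × 9⌋ = 1 poor families.
So at least 3 − 1 = 2 must be lifted.

2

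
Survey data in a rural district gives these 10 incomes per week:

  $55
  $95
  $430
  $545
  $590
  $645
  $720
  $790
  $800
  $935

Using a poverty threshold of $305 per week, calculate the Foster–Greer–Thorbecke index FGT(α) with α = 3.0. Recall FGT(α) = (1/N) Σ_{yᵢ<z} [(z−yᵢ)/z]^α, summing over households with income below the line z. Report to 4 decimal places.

Below z: $55, $95 (q = 2 of N = 10).
Gap ratios (z−y)/z: (305−55)/305 = 0.8197; (305−95)/305 = 0.6885.
Raised to α = 3.0: 0.55071; 0.32641.
Sum = 0.877113; FGT(3.0) = 0.877113 / 10 = 0.0877.

0.0877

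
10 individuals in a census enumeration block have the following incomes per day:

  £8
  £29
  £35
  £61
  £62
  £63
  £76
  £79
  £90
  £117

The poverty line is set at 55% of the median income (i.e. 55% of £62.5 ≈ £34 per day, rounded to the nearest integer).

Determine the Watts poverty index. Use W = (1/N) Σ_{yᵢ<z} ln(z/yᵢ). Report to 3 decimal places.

0.161

Below the line: £8, £29 (q = 2 of N = 10).
Log shortfalls: ln(34/8) = 1.4469; ln(34/29) = 0.1591.
W = 1.605984 / 10 = 0.161.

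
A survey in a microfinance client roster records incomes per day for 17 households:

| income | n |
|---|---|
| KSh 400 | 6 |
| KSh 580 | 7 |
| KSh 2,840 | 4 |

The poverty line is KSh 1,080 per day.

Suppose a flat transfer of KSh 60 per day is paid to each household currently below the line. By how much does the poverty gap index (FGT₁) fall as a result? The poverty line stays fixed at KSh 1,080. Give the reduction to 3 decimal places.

Before: below the line — 6×KSh 400, 7×KSh 580; poverty gap index (FGT₁) = 0.41285.
After the KSh 60 transfer: below the line — 6×KSh 460, 7×KSh 640; poverty gap index (FGT₁) = 0.37037.
Reduction = 0.41285 − 0.37037 = 0.042.

0.042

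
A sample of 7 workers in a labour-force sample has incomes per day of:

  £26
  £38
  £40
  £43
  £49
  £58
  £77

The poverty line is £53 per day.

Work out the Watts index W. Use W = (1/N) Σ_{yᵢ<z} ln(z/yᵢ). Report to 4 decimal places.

0.2306

Poor units: £26, £38, £40, £43, £49 (q = 5 of N = 7).
ln(z/y) terms: ln(53/26) = 0.7122; ln(53/38) = 0.3327; ln(53/40) = 0.2814; ln(53/43) = 0.2091; ln(53/49) = 0.0785.
W = 1.613877 / 7 = 0.2306.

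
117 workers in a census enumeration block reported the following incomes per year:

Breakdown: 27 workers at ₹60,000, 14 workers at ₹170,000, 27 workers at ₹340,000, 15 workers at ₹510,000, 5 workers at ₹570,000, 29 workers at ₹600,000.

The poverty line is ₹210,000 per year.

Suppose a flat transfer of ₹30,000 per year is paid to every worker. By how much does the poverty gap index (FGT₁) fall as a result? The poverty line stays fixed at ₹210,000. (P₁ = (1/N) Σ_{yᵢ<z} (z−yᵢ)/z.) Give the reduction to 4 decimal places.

0.0501

Before: below the line — 27×₹60,000, 14×₹170,000; poverty gap index (FGT₁) = 0.187627.
After the ₹30,000 transfer: below the line — 27×₹90,000, 14×₹200,000; poverty gap index (FGT₁) = 0.137566.
Reduction = 0.187627 − 0.137566 = 0.0501.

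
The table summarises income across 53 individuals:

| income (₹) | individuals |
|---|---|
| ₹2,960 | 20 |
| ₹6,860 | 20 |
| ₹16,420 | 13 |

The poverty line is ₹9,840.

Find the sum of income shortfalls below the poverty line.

₹197,200

Poor units: 20×₹2,960, 20×₹6,860 (q = 40 of N = 53).
Individual gaps: 20×(9840−2960) = 137600; 20×(9840−6860) = 59600.
Aggregate gap = ₹197,200.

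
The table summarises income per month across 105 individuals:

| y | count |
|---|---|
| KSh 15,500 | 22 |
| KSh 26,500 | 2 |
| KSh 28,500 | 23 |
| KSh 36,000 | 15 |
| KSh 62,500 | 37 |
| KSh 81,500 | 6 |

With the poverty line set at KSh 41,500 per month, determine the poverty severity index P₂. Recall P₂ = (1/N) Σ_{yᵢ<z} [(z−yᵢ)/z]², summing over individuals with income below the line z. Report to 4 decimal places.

Below z: 22×KSh 15,500, 2×KSh 26,500, 23×KSh 28,500, 15×KSh 36,000 (q = 62 of N = 105).
Gap ratios (z−y)/z: (41500−15500)/41500 = 0.6265 (×22); (41500−26500)/41500 = 0.3614 (×2); (41500−28500)/41500 = 0.3133 (×23); (41500−36000)/41500 = 0.1325 (×15).
Squared: 0.3925 (×22); 0.1306 (×2); 0.0981 (×23); 0.0176 (×15).
Sum = 11.416897; P₂ = 11.416897 / 105 = 0.1087.

0.1087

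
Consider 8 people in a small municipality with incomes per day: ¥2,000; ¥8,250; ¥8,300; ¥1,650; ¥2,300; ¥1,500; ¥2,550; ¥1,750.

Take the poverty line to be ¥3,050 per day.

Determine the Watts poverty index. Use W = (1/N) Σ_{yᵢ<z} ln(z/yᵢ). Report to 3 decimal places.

Below z: ¥1,500, ¥1,650, ¥1,750, ¥2,000, ¥2,300, ¥2,550 (q = 6 of N = 8).
ln(z/y) terms: ln(3050/1500) = 0.7097; ln(3050/1650) = 0.6144; ln(3050/1750) = 0.5555; ln(3050/2000) = 0.4220; ln(3050/2300) = 0.2822; ln(3050/2550) = 0.1790.
W = 2.762844 / 8 = 0.345.

0.345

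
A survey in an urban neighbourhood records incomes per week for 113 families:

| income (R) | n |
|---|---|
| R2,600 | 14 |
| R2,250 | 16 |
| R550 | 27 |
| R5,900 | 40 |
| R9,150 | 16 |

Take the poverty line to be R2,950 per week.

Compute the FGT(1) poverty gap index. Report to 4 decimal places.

0.2427

Incomes under z: 27×R550, 16×R2,250, 14×R2,600 (q = 57 of N = 113).
Normalized shortfalls: (2950−550)/2950 = 0.8136 (×27); (2950−2250)/2950 = 0.2373 (×16); (2950−2600)/2950 = 0.1186 (×14).
Σ = 27.423729. Dividing by the full population N = 113 gives P₁ = 0.2427.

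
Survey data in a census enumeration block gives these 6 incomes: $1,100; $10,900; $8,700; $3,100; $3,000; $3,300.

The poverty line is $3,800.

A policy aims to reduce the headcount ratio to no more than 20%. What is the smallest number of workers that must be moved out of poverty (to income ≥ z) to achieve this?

Currently q = 4 of N = 6 are below the line (H = 0.667).
A headcount ratio of at most 20% allows at most ⌊0.20 × 6⌋ = 1 poor workers.
So at least 4 − 1 = 3 must be lifted.

3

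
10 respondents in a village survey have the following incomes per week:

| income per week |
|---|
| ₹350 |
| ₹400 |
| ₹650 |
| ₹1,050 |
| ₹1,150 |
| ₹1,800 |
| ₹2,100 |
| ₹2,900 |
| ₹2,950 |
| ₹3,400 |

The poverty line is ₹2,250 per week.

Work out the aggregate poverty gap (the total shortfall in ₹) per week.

Below the line: ₹350, ₹400, ₹650, ₹1,050, ₹1,150, ₹1,800, ₹2,100 (q = 7 of N = 10).
Individual gaps: 2250−350 = 1900; 2250−400 = 1850; 2250−650 = 1600; 2250−1050 = 1200; 2250−1150 = 1100; 2250−1800 = 450; 2250−2100 = 150.
Aggregate gap = ₹8,250.

₹8,250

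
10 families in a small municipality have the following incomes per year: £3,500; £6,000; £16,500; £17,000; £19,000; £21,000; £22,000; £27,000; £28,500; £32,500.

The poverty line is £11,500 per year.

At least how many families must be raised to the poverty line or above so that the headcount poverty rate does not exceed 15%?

1

2 of the 10 families are poor, so H = 2/10 = 0.200.
A headcount ratio of at most 15% allows at most ⌊0.15 × 10⌋ = 1 poor families.
So at least 2 − 1 = 1 must be lifted.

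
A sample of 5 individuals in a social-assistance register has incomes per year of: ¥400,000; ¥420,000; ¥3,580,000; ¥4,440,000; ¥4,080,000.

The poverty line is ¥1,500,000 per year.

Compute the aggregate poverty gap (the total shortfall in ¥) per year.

Poor units: ¥400,000, ¥420,000 (q = 2 of N = 5).
Individual gaps: 1500000−400000 = 1100000; 1500000−420000 = 1080000.
Aggregate gap = ¥2,180,000.

¥2,180,000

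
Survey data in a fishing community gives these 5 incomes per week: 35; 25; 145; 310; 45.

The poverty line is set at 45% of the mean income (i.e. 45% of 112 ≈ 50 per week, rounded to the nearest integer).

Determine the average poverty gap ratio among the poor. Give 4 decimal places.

0.3000

Below the line: 25, 35, 45 (q = 3 of N = 5).
Relative gaps: 0.5000, 0.3000, 0.1000; sum = 0.900000.
The income-gap ratio divides by q (the poor only): 0.900000 / 3 = 0.3000.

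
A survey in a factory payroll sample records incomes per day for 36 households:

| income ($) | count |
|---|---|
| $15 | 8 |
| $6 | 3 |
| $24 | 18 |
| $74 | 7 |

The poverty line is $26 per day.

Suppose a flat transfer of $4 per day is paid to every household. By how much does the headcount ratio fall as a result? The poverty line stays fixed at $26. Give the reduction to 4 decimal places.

Before: below the line — 3×$6, 8×$15, 18×$24; headcount ratio = 0.805556.
After the $4 transfer: below the line — 3×$10, 8×$19; headcount ratio = 0.305556.
Reduction = 0.805556 − 0.305556 = 0.5000.

0.5000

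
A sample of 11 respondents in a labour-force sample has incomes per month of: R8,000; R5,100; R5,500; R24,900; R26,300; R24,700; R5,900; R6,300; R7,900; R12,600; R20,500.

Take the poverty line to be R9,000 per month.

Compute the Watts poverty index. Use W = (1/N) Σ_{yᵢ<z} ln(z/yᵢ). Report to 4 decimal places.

0.1898

Incomes under z: R5,100, R5,500, R5,900, R6,300, R7,900, R8,000 (q = 6 of N = 11).
Log gaps: ln(9000/5100) = 0.5680; ln(9000/5500) = 0.4925; ln(9000/5900) = 0.4223; ln(9000/6300) = 0.3567; ln(9000/7900) = 0.1304; ln(9000/8000) = 0.1178.
W = 2.087553 / 11 = 0.1898.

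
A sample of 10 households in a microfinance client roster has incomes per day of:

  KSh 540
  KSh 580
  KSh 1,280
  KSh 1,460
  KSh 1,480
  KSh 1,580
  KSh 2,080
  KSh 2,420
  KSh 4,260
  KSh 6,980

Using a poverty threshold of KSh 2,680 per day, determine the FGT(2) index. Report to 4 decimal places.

Incomes under z: KSh 540, KSh 580, KSh 1,280, KSh 1,460, KSh 1,480, KSh 1,580, KSh 2,080, KSh 2,420 (q = 8 of N = 10).
Shortfall ratios: (2680−540)/2680 = 0.7985; (2680−580)/2680 = 0.7836; (2680−1280)/2680 = 0.5224; (2680−1460)/2680 = 0.4552; (2680−1480)/2680 = 0.4478; (2680−1580)/2680 = 0.4104; (2680−2080)/2680 = 0.2239; (2680−2420)/2680 = 0.0970.
Squared: 0.6376; 0.6140; 0.2729; 0.2072; 0.2005; 0.1685; 0.0501; 0.0094.
Sum = 2.160225; P₂ = 2.160225 / 10 = 0.2160.

0.2160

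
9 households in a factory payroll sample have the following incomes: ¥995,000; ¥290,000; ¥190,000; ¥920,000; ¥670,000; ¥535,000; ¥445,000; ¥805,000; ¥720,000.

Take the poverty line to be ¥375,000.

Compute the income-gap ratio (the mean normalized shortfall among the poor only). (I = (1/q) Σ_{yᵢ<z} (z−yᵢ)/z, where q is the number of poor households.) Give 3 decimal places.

0.360

Incomes under z: ¥190,000, ¥290,000 (q = 2 of N = 9).
Shortfall ratios (z−y)/z: 0.4933, 0.2267; sum = 0.720000.
I averages over the q = 2 poor units only: 0.720000 / 2 = 0.360.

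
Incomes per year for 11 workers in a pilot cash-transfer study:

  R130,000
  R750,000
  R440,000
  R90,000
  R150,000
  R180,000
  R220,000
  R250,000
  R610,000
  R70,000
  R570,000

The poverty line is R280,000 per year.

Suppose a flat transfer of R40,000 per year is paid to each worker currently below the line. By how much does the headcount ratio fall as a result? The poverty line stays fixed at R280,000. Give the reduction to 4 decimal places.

0.0909

Before: below the line — R70,000, R90,000, R130,000, R150,000, R180,000, R220,000, R250,000; headcount ratio = 0.636364.
After the R40,000 transfer: below the line — R110,000, R130,000, R170,000, R190,000, R220,000, R260,000; headcount ratio = 0.545455.
Reduction = 0.636364 − 0.545455 = 0.0909.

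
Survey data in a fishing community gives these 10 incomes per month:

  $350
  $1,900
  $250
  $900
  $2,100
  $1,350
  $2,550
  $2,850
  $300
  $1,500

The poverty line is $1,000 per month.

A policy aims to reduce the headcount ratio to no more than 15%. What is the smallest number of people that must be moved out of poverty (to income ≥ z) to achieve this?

3

Currently q = 4 of N = 10 are below the line (H = 0.400).
A headcount ratio of at most 15% allows at most ⌊0.15 × 10⌋ = 1 poor people.
So at least 4 − 1 = 3 must be lifted.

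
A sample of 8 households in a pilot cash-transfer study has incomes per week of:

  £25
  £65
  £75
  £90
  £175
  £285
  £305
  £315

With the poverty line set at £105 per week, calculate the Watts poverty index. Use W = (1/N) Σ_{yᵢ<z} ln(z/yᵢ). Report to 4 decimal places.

0.3007

Incomes under z: £25, £65, £75, £90 (q = 4 of N = 8).
ln(z/y) terms: ln(105/25) = 1.4351; ln(105/65) = 0.4796; ln(105/75) = 0.3365; ln(105/90) = 0.1542.
W = 2.405281 / 8 = 0.3007.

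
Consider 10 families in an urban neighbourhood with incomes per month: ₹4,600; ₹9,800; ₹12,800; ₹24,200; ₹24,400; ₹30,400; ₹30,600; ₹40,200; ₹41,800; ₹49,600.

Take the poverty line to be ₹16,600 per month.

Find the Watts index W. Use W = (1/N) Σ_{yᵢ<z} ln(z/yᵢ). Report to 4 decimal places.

0.2070

Poor units: ₹4,600, ₹9,800, ₹12,800 (q = 3 of N = 10).
Log gaps: ln(16600/4600) = 1.2833; ln(16600/9800) = 0.5270; ln(16600/12800) = 0.2600.
W = 2.070324 / 10 = 0.2070.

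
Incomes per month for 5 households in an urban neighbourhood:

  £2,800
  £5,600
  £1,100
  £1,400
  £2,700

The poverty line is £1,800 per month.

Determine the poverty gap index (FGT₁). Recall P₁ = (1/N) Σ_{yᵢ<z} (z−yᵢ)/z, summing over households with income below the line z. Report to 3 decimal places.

Below z: £1,100, £1,400 (q = 2 of N = 5).
Relative gaps: (1800−1100)/1800 = 0.3889; (1800−1400)/1800 = 0.2222.
Sum of shortfalls = 0.611111; P₁ averages over all N: 0.611111 / 5 = 0.122.

0.122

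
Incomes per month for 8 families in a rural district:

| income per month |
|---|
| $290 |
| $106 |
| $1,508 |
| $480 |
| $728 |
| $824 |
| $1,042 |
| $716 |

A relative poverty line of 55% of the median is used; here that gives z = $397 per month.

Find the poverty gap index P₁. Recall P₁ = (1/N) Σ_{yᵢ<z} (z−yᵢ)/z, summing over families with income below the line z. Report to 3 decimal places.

0.125

Below z: $106, $290 (q = 2 of N = 8).
Shortfall ratios: (397−106)/397 = 0.7330; (397−290)/397 = 0.2695.
Σ = 1.002519. Dividing by the full population N = 8 gives P₁ = 0.125.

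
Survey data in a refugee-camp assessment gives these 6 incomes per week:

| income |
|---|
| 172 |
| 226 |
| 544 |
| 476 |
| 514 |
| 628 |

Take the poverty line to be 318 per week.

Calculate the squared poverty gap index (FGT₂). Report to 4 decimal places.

0.0491

Poor units: 172, 226 (q = 2 of N = 6).
Gap ratios (z−y)/z: (318−172)/318 = 0.4591; (318−226)/318 = 0.2893.
Squared: 0.2108; 0.0837.
Sum = 0.294490; P₂ = 0.294490 / 6 = 0.0491.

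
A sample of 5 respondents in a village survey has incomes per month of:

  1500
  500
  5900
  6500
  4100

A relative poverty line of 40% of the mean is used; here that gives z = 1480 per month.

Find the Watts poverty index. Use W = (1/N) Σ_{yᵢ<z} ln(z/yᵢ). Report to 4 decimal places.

0.2170

Incomes under z: 500 (q = 1 of N = 5).
Log gaps: ln(1480/500) = 1.0852.
W = 1.085189 / 5 = 0.2170.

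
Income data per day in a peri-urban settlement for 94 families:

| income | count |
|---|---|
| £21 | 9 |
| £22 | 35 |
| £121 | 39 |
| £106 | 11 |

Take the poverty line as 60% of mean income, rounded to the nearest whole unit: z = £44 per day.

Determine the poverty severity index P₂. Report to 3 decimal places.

Below the line: 9×£21, 35×£22 (q = 44 of N = 94).
Normalized shortfalls: (44−21)/44 = 0.5227 (×9); (44−22)/44 = 0.5000 (×35).
Squared: 0.2732 (×9); 0.2500 (×35).
Sum = 11.209194; P₂ = 11.209194 / 94 = 0.119.

0.119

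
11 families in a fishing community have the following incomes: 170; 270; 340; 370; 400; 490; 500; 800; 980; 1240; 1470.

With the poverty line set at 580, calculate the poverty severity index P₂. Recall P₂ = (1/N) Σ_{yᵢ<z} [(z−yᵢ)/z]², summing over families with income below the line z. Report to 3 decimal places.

Poor units: 170, 270, 340, 370, 400, 490, 500 (q = 7 of N = 11).
Relative gaps: (580−170)/580 = 0.7069; (580−270)/580 = 0.5345; (580−340)/580 = 0.4138; (580−370)/580 = 0.3621; (580−400)/580 = 0.3103; (580−490)/580 = 0.1552; (580−500)/580 = 0.1379.
Squared: 0.4997; 0.2857; 0.1712; 0.1311; 0.0963; 0.0241; 0.0190.
Sum = 1.227111; P₂ = 1.227111 / 11 = 0.112.

0.112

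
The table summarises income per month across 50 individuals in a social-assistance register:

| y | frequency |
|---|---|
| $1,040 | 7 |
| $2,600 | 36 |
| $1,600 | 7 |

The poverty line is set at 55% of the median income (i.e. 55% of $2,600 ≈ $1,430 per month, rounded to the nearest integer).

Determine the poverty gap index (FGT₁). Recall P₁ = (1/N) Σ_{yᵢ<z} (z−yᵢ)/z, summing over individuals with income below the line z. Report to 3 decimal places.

0.038

Incomes under z: 7×$1,040 (q = 7 of N = 50).
Gap ratios (z−y)/z: (1430−1040)/1430 = 0.2727 (×7).
Sum of shortfalls = 1.909091; P₁ averages over all N: 1.909091 / 50 = 0.038.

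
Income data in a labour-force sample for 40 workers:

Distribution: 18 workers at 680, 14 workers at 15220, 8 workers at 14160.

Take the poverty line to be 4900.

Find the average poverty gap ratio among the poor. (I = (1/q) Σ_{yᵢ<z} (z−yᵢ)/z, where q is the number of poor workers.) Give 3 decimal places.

Incomes under z: 18×680 (q = 18 of N = 40).
Relative gaps: 0.8612 (×18); sum = 15.502041.
I averages over the q = 18 poor units only: 15.502041 / 18 = 0.861.

0.861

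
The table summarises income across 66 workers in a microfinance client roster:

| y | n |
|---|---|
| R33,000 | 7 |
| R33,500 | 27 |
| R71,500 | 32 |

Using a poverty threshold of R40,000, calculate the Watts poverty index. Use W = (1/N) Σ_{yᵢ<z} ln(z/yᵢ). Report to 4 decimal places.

Incomes under z: 7×R33,000, 27×R33,500 (q = 34 of N = 66).
Log shortfalls: ln(40000/33000) = 0.1924 (×7); ln(40000/33500) = 0.1773 (×27).
W = 6.134622 / 66 = 0.0929.

0.0929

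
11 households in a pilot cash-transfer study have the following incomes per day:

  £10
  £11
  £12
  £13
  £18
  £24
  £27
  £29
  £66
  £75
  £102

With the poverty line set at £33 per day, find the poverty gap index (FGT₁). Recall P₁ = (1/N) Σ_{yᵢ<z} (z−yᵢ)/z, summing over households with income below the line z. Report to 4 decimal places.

Poor units: £10, £11, £12, £13, £18, £24, £27, £29 (q = 8 of N = 11).
Shortfall ratios: (33−10)/33 = 0.6970; (33−11)/33 = 0.6667; (33−12)/33 = 0.6364; (33−13)/33 = 0.6061; (33−18)/33 = 0.4545; (33−24)/33 = 0.2727; (33−27)/33 = 0.1818; (33−29)/33 = 0.1212.
Σ = 3.636364. Dividing by the full population N = 11 gives P₁ = 0.3306.

0.3306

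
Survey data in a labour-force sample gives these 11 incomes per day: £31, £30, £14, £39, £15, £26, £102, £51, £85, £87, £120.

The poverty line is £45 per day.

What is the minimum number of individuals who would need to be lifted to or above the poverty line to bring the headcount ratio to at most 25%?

4

6 of the 11 individuals are poor, so H = 6/11 = 0.545.
A headcount ratio of at most 25% allows at most ⌊0.25 × 11⌋ = 2 poor individuals.
So at least 6 − 2 = 4 must be lifted.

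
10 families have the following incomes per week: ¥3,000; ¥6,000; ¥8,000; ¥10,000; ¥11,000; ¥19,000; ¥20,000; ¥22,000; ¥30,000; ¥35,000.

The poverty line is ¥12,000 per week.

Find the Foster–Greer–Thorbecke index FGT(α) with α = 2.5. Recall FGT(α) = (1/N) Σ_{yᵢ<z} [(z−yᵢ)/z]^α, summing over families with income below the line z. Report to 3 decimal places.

0.074

Below the line: ¥3,000, ¥6,000, ¥8,000, ¥10,000, ¥11,000 (q = 5 of N = 10).
Normalized shortfalls: (12000−3000)/12000 = 0.7500; (12000−6000)/12000 = 0.5000; (12000−8000)/12000 = 0.3333; (12000−10000)/12000 = 0.1667; (12000−11000)/12000 = 0.0833.
Raised to α = 2.5: 0.48714; 0.17678; 0.06415; 0.01134; 0.00200.
Sum = 0.741411; FGT(2.5) = 0.741411 / 10 = 0.074.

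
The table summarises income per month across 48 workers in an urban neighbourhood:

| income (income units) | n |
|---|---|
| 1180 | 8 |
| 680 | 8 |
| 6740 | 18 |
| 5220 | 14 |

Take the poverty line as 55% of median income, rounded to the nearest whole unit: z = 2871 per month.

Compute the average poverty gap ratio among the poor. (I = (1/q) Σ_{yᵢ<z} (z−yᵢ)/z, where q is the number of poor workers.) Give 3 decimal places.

0.676

Incomes under z: 8×680, 8×1180 (q = 16 of N = 48).
Relative gaps: 0.7631 (×8), 0.5890 (×8); sum = 10.817137.
I averages over the q = 16 poor units only: 10.817137 / 16 = 0.676.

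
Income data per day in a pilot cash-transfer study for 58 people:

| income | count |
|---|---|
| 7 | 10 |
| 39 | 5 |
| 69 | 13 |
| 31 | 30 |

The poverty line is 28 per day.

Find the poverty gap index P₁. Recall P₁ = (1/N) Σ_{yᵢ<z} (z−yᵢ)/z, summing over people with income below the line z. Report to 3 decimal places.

0.129

Below z: 10×7 (q = 10 of N = 58).
Gap ratios (z−y)/z: (28−7)/28 = 0.7500 (×10).
Σ = 7.500000. Dividing by the full population N = 58 gives P₁ = 0.129.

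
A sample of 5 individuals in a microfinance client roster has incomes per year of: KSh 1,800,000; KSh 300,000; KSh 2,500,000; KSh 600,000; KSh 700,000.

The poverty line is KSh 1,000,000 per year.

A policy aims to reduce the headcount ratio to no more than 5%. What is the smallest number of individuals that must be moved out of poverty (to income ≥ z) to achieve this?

3

3 of the 5 individuals are poor, so H = 3/5 = 0.600.
A headcount ratio of at most 5% allows at most ⌊0.05 × 5⌋ = 0 poor individuals.
So at least 3 − 0 = 3 must be lifted.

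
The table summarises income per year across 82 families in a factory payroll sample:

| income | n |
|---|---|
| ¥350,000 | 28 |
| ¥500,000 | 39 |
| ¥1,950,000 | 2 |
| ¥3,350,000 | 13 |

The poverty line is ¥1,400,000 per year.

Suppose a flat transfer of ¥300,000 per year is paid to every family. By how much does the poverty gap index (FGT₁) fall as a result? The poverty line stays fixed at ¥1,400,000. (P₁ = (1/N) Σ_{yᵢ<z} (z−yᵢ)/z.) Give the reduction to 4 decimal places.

Before: below the line — 28×¥350,000, 39×¥500,000; poverty gap index (FGT₁) = 0.561847.
After the ¥300,000 transfer: below the line — 28×¥650,000, 39×¥800,000; poverty gap index (FGT₁) = 0.386760.
Reduction = 0.561847 − 0.386760 = 0.1751.

0.1751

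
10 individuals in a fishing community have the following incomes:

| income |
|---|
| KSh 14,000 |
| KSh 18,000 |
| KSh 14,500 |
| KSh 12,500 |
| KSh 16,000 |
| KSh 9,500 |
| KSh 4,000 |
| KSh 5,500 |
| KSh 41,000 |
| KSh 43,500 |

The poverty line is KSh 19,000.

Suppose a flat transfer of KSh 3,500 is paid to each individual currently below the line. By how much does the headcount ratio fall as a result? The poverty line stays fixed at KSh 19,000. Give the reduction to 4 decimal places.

0.2000

Before: below the line — KSh 4,000, KSh 5,500, KSh 9,500, KSh 12,500, KSh 14,000, KSh 14,500, KSh 16,000, KSh 18,000; headcount ratio = 0.800000.
After the KSh 3,500 transfer: below the line — KSh 7,500, KSh 9,000, KSh 13,000, KSh 16,000, KSh 17,500, KSh 18,000; headcount ratio = 0.600000.
Reduction = 0.800000 − 0.600000 = 0.2000.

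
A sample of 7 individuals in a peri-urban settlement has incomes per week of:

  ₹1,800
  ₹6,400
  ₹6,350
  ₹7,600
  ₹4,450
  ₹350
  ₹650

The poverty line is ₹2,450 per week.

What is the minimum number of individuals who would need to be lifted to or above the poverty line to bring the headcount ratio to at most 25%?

3 of the 7 individuals are poor, so H = 3/7 = 0.429.
A headcount ratio of at most 25% allows at most ⌊0.25 × 7⌋ = 1 poor individuals.
So at least 3 − 1 = 2 must be lifted.

2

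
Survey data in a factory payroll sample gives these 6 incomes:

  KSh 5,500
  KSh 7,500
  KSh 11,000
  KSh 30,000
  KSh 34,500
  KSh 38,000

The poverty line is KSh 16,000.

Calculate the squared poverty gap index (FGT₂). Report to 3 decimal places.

Incomes under z: KSh 5,500, KSh 7,500, KSh 11,000 (q = 3 of N = 6).
Normalized shortfalls: (16000−5500)/16000 = 0.6562; (16000−7500)/16000 = 0.5312; (16000−11000)/16000 = 0.3125.
Squared: 0.4307; 0.2822; 0.0977.
Sum = 0.810547; P₂ = 0.810547 / 6 = 0.135.

0.135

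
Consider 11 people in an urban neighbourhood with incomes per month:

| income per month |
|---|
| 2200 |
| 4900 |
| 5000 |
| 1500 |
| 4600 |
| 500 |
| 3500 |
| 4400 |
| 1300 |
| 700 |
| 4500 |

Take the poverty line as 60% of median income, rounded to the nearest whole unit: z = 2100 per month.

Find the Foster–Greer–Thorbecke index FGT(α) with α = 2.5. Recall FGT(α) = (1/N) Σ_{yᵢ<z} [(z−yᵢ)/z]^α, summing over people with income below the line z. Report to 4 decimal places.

0.0912

Below the line: 500, 700, 1300, 1500 (q = 4 of N = 11).
Normalized shortfalls: (2100−500)/2100 = 0.7619; (2100−700)/2100 = 0.6667; (2100−1300)/2100 = 0.3810; (2100−1500)/2100 = 0.2857.
Raised to α = 2.5: 0.50670; 0.36289; 0.08957; 0.04363.
Sum = 1.002796; FGT(2.5) = 1.002796 / 11 = 0.0912.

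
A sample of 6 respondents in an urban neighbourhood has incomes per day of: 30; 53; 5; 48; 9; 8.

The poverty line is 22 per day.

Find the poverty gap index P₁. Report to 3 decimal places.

0.333

Incomes under z: 5, 8, 9 (q = 3 of N = 6).
Normalized shortfalls: (22−5)/22 = 0.7727; (22−8)/22 = 0.6364; (22−9)/22 = 0.5909.
Σ = 2.000000. Dividing by the full population N = 6 gives P₁ = 0.333.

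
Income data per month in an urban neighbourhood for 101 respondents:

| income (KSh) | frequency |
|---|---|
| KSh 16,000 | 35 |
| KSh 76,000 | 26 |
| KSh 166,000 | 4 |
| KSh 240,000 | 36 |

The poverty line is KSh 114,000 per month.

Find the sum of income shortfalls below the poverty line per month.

Below z: 35×KSh 16,000, 26×KSh 76,000 (q = 61 of N = 101).
Individual gaps: 35×(114000−16000) = 3430000; 26×(114000−76000) = 988000.
Aggregate gap = KSh 4,418,000.

KSh 4,418,000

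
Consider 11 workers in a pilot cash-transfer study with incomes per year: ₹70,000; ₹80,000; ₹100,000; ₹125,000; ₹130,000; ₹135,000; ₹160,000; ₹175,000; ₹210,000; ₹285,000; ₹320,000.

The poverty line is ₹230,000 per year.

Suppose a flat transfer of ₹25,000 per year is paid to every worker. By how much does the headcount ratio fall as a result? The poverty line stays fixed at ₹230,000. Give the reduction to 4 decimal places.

0.0909

Before: below the line — ₹70,000, ₹80,000, ₹100,000, ₹125,000, ₹130,000, ₹135,000, ₹160,000, ₹175,000, ₹210,000; headcount ratio = 0.818182.
After the ₹25,000 transfer: below the line — ₹95,000, ₹105,000, ₹125,000, ₹150,000, ₹155,000, ₹160,000, ₹185,000, ₹200,000; headcount ratio = 0.727273.
Reduction = 0.818182 − 0.727273 = 0.0909.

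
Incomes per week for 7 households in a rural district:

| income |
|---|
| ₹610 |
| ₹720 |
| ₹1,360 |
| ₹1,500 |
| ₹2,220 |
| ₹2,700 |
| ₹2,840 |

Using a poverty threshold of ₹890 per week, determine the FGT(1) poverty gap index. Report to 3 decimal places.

0.072

Incomes under z: ₹610, ₹720 (q = 2 of N = 7).
Shortfall ratios: (890−610)/890 = 0.3146; (890−720)/890 = 0.1910.
Sum of shortfalls = 0.505618; P₁ averages over all N: 0.505618 / 7 = 0.072.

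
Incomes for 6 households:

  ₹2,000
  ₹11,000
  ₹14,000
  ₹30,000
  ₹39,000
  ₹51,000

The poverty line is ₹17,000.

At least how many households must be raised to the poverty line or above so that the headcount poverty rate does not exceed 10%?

3 of the 6 households are poor, so H = 3/6 = 0.500.
A headcount ratio of at most 10% allows at most ⌊0.10 × 6⌋ = 0 poor households.
So at least 3 − 0 = 3 must be lifted.

3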